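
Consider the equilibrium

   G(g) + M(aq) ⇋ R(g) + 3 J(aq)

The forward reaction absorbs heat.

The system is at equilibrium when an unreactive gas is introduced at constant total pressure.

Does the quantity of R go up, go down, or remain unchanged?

Adding inert gas at constant total pressure expands the volume, scaling every reacting partial pressure by the same factor. Δn_gas = 1 − 1 = 0, so Q is unchanged — no shift.
No net shift occurs, so the amount of R is unchanged.

unchanged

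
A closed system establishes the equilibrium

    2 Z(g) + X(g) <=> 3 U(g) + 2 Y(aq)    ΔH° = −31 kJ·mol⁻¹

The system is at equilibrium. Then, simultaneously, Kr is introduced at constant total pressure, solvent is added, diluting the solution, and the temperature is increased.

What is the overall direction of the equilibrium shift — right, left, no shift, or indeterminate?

Adding inert gas at constant total pressure expands the volume, scaling every reacting partial pressure by the same factor. Δn_gas = 3 − 3 = 0, so Q is unchanged — no shift.
Dilution lowers every aqueous concentration by the same factor. Δn_aq = 2 − 0 = +2, so the system shifts toward the side with more dissolved moles — to the right.
The forward reaction is exothermic. Raising T favours the endothermic direction — shift to the left.
The individual effects push in opposite directions; without quantitative information the net direction cannot be determined.

cannot be determined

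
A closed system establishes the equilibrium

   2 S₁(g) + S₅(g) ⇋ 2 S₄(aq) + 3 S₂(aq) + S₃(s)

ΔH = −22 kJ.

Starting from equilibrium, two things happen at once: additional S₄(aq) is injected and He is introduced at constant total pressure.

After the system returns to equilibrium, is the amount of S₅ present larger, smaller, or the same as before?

Adding S₄ (aq), a product, drives the reaction to the left.
Adding inert gas at constant total pressure expands the volume and lowers every reacting partial pressure. With Δn_gas = 0 − 3 = -3, Q moves away from K toward the side with fewer gas moles, so the system shifts toward the side with more gas moles — to the left.
The net shift is to the left. S₅ is a reactant, so its amount increases.

increases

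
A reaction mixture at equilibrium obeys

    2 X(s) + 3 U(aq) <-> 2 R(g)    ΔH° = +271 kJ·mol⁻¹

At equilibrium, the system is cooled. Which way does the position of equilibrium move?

The forward reaction is endothermic. Lowering T favours the exothermic direction — shift to the left.

left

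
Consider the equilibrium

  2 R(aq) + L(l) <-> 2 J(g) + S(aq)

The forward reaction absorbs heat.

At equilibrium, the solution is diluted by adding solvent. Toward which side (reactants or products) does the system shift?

left

Dilution lowers every aqueous concentration by the same factor. Δn_aq = 1 − 2 = -1, so the system shifts toward the side with more dissolved moles — to the left.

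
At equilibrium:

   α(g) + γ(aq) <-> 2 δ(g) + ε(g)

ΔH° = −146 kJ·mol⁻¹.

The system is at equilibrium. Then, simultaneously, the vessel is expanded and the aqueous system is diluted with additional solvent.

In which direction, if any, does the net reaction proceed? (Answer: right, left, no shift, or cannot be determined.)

Gas moles: reactants 1, products 3 (Δn_gas = +2). Expansion shifts the system toward the side with more moles of gas — to the right.
Dilution lowers every aqueous concentration by the same factor. Δn_aq = 0 − 1 = -1, so the system shifts toward the side with more dissolved moles — to the left.
The individual effects push in opposite directions; without quantitative information the net direction cannot be determined.

cannot be determined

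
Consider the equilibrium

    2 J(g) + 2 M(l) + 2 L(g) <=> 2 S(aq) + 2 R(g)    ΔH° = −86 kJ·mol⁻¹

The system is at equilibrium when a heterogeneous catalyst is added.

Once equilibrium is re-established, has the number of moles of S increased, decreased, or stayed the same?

A catalyst speeds both forward and reverse rates equally; it changes neither Q nor K — no shift from this change.
No net shift occurs, so the amount of S is unchanged.

unchanged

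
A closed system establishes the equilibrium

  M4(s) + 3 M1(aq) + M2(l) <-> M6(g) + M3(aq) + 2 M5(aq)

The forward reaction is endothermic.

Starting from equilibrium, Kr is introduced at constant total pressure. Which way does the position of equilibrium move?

right

Adding inert gas at constant total pressure expands the volume and lowers every reacting partial pressure. With Δn_gas = 1 − 0 = +1, Q moves away from K toward the side with fewer gas moles, so the system shifts toward the side with more gas moles — to the right.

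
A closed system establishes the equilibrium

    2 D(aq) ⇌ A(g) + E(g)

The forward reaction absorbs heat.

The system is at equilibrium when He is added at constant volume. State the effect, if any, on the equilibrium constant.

The equilibrium constant depends only on temperature. This perturbation changes neither the position of equilibrium nor K.

unchanged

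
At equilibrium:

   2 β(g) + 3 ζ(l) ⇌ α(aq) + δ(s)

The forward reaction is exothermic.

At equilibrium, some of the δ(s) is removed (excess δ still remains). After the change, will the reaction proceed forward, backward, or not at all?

no shift

δ is a pure solid; its activity is 1 regardless of amount, so Q is unaffected — no shift from this change.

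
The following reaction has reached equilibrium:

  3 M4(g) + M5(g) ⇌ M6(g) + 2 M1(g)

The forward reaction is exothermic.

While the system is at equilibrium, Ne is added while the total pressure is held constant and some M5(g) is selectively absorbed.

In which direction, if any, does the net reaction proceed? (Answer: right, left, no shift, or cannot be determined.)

left

Adding inert gas at constant total pressure expands the volume and lowers every reacting partial pressure. With Δn_gas = 3 − 4 = -1, Q moves away from K toward the side with fewer gas moles, so the system shifts toward the side with more gas moles — to the left.
Removing M5 (g), a reactant, drives the reaction to the left.
All effects act in the same direction — net shift to the left.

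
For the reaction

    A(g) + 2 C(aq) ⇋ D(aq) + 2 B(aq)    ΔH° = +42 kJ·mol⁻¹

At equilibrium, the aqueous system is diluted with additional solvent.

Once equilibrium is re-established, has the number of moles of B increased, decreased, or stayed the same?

Dilution lowers every aqueous concentration by the same factor. Δn_aq = 3 − 2 = +1, so the system shifts toward the side with more dissolved moles — to the right.
The net shift is to the right. B is a product, so its amount increases.

increases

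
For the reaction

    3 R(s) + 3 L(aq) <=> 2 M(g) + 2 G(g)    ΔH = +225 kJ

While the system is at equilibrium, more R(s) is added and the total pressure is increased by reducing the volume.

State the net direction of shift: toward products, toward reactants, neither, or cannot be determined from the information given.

R is a pure solid; its activity is 1 regardless of amount, so Q is unaffected — no shift from this change.
Gas moles: reactants 0, products 4 (Δn_gas = +4). Compression shifts the system toward the side with fewer moles of gas — to the left.
Only the nonzero effect(s) matter; the net shift is to the left.

left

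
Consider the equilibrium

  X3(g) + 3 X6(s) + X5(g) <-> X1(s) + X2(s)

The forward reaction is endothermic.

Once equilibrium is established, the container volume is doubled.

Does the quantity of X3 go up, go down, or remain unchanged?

Gas moles: reactants 2, products 0 (Δn_gas = -2). Expansion shifts the system toward the side with more moles of gas — to the left.
The net shift is to the left. X3 is a reactant, so its amount increases.

increases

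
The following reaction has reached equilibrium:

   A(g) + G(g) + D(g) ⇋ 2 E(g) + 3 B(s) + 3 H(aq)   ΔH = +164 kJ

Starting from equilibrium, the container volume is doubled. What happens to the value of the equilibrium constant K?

The equilibrium constant depends only on temperature. This perturbation may move the position of equilibrium, but since T is unchanged, K itself is unchanged.

unchanged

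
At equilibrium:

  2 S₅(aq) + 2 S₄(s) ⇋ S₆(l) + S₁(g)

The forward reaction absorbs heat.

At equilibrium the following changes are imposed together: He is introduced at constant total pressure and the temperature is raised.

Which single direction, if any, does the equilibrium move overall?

Adding inert gas at constant total pressure expands the volume and lowers every reacting partial pressure. With Δn_gas = 1 − 0 = +1, Q moves away from K toward the side with fewer gas moles, so the system shifts toward the side with more gas moles — to the right.
The forward reaction is endothermic. Raising T favours the endothermic direction — shift to the right.
All effects act in the same direction — net shift to the right.

right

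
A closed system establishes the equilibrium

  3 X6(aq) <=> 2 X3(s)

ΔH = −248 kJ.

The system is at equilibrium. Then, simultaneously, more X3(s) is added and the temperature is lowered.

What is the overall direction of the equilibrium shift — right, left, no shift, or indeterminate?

right

X3 is a pure solid; its activity is 1 regardless of amount, so Q is unaffected — no shift from this change.
The forward reaction is exothermic. Lowering T favours the exothermic direction — shift to the right.
Only the nonzero effect(s) matter; the net shift is to the right.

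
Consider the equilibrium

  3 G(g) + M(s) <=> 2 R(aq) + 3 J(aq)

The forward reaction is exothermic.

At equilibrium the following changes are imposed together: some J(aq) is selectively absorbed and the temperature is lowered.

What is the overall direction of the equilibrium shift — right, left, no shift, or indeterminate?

right

Removing J (aq), a product, drives the reaction to the right.
The forward reaction is exothermic. Lowering T favours the exothermic direction — shift to the right.
All effects act in the same direction — net shift to the right.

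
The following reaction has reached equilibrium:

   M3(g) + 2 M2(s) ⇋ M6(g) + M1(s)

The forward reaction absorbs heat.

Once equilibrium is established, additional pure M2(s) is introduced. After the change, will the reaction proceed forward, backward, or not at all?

no shift

M2 is a pure solid; its activity is 1 regardless of amount, so Q is unaffected — no shift from this change.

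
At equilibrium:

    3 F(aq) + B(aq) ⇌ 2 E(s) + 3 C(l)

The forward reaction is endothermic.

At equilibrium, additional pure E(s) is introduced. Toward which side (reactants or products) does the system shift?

E is a pure solid; its activity is 1 regardless of amount, so Q is unaffected — no shift from this change.

no shift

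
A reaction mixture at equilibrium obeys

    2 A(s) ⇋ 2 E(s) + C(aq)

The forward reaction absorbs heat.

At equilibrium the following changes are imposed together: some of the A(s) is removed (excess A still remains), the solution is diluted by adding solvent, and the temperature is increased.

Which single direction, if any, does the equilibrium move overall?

right

A is a pure solid; its activity is 1 regardless of amount, so Q is unaffected — no shift from this change.
Dilution lowers every aqueous concentration by the same factor. Δn_aq = 1 − 0 = +1, so the system shifts toward the side with more dissolved moles — to the right.
The forward reaction is endothermic. Raising T favours the endothermic direction — shift to the right.
Only the nonzero effect(s) matter; the net shift is to the right.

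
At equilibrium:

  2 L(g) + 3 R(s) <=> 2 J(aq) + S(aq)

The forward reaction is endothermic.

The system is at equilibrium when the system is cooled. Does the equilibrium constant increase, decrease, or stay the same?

K depends on temperature via the van 't Hoff relation. The forward reaction is endothermic, so lowering T decreases K.

decreases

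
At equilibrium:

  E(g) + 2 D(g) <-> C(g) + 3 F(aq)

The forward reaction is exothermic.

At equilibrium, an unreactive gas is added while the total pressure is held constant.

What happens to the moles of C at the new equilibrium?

Adding inert gas at constant total pressure expands the volume and lowers every reacting partial pressure. With Δn_gas = 1 − 3 = -2, Q moves away from K toward the side with fewer gas moles, so the system shifts toward the side with more gas moles — to the left.
The net shift is to the left. C is a product, so its amount decreases.

decreases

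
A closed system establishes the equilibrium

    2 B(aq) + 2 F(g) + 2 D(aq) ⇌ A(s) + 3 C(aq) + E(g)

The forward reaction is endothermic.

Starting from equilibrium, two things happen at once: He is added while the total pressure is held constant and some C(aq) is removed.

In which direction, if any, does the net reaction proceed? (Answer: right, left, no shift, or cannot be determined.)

Adding inert gas at constant total pressure expands the volume and lowers every reacting partial pressure. With Δn_gas = 1 − 2 = -1, Q moves away from K toward the side with fewer gas moles, so the system shifts toward the side with more gas moles — to the left.
Removing C (aq), a product, drives the reaction to the right.
The individual effects push in opposite directions; without quantitative information the net direction cannot be determined.

cannot be determined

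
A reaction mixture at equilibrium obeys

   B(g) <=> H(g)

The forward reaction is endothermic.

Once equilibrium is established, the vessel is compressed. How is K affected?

unchanged

The equilibrium constant depends only on temperature. This perturbation changes neither the position of equilibrium nor K.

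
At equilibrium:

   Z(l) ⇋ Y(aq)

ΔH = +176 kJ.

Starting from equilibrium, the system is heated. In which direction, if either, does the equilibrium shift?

right

The forward reaction is endothermic. Raising T favours the endothermic direction — shift to the right.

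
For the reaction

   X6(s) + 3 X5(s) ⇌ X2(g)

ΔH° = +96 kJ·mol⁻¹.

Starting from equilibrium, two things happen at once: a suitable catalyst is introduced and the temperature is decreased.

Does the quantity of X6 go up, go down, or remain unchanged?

increases

A catalyst speeds both forward and reverse rates equally; it changes neither Q nor K — no shift from this change.
The forward reaction is endothermic. Lowering T favours the exothermic direction — shift to the left.
The net shift is to the left. X6 is a reactant, so its amount increases.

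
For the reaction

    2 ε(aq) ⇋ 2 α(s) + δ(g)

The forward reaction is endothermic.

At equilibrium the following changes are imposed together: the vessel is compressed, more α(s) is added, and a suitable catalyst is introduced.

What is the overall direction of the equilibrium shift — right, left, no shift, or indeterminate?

Gas moles: reactants 0, products 1 (Δn_gas = +1). Compression shifts the system toward the side with fewer moles of gas — to the left.
α is a pure solid; its activity is 1 regardless of amount, so Q is unaffected — no shift from this change.
A catalyst speeds both forward and reverse rates equally; it changes neither Q nor K — no shift from this change.
Only the nonzero effect(s) matter; the net shift is to the left.

left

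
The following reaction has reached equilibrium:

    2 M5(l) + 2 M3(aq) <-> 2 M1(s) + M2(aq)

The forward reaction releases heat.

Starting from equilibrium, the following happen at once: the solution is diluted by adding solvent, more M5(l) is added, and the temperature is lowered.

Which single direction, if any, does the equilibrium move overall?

cannot be determined

Dilution lowers every aqueous concentration by the same factor. Δn_aq = 1 − 2 = -1, so the system shifts toward the side with more dissolved moles — to the left.
M5 is a pure liquid; its activity is 1 regardless of amount, so Q is unaffected — no shift from this change.
The forward reaction is exothermic. Lowering T favours the exothermic direction — shift to the right.
The individual effects push in opposite directions; without quantitative information the net direction cannot be determined.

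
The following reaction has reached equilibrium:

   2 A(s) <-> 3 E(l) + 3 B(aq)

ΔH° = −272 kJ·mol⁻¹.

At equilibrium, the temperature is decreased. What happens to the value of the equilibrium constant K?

K depends on temperature via the van 't Hoff relation. The forward reaction is exothermic, so lowering T increases K.

increases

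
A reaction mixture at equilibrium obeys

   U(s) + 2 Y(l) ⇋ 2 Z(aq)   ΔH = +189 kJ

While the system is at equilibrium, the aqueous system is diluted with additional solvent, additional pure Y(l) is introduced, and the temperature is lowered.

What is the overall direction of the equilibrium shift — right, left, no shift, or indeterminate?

cannot be determined

Dilution lowers every aqueous concentration by the same factor. Δn_aq = 2 − 0 = +2, so the system shifts toward the side with more dissolved moles — to the right.
Y is a pure liquid; its activity is 1 regardless of amount, so Q is unaffected — no shift from this change.
The forward reaction is endothermic. Lowering T favours the exothermic direction — shift to the left.
The individual effects push in opposite directions; without quantitative information the net direction cannot be determined.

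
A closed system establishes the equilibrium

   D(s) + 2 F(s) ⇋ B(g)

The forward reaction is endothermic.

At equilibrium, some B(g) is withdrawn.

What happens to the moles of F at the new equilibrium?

decreases

Removing B (g), a product, drives the reaction to the right.
The net shift is to the right. F is a reactant, so its amount decreases.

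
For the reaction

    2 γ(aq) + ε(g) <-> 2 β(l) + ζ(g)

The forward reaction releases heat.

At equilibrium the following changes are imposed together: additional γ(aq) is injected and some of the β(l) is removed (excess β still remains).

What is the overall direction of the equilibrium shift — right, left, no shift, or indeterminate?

Adding γ (aq), a reactant, drives the reaction to the right.
β is a pure liquid; its activity is 1 regardless of amount, so Q is unaffected — no shift from this change.
Only the nonzero effect(s) matter; the net shift is to the right.

right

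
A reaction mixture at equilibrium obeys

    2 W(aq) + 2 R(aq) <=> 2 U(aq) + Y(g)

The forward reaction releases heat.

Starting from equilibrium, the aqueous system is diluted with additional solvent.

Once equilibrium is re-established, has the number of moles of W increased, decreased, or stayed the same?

Dilution lowers every aqueous concentration by the same factor. Δn_aq = 2 − 4 = -2, so the system shifts toward the side with more dissolved moles — to the left.
The net shift is to the left. W is a reactant, so its amount increases.

increases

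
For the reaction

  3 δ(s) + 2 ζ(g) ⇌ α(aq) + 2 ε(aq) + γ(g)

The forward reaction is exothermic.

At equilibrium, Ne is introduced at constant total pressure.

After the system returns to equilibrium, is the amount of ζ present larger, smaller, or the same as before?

increases

Adding inert gas at constant total pressure expands the volume and lowers every reacting partial pressure. With Δn_gas = 1 − 2 = -1, Q moves away from K toward the side with fewer gas moles, so the system shifts toward the side with more gas moles — to the left.
The net shift is to the left. ζ is a reactant, so its amount increases.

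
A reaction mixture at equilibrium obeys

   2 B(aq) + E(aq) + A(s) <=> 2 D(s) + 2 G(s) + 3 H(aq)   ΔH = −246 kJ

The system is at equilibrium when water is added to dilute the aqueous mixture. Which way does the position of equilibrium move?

no shift

Dilution scales every aqueous concentration by the same factor. Δn_aq = 3 − 3 = 0, so Q is unchanged — no shift.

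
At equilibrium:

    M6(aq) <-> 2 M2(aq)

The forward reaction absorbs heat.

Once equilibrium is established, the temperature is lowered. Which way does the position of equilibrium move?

The forward reaction is endothermic. Lowering T favours the exothermic direction — shift to the left.

left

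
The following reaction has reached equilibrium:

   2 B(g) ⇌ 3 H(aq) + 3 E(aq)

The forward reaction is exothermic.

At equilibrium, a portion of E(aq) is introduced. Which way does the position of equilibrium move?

left

Adding E (aq), a product, drives the reaction to the left.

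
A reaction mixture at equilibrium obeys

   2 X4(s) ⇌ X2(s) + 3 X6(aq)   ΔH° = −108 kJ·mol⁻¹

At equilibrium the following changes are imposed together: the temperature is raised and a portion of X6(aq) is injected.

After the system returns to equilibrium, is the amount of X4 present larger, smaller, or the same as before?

increases

The forward reaction is exothermic. Raising T favours the endothermic direction — shift to the left.
Adding X6 (aq), a product, drives the reaction to the left.
The net shift is to the left. X4 is a reactant, so its amount increases.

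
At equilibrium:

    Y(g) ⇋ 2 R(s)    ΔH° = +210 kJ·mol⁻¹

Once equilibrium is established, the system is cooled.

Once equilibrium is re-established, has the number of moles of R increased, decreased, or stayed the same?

The forward reaction is endothermic. Lowering T favours the exothermic direction — shift to the left.
The net shift is to the left. R is a product, so its amount decreases.

decreases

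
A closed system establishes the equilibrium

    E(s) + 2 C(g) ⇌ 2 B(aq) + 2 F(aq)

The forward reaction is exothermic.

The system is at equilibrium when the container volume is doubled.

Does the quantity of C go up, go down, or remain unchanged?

increases

Gas moles: reactants 2, products 0 (Δn_gas = -2). Expansion shifts the system toward the side with more moles of gas — to the left.
The net shift is to the left. C is a reactant, so its amount increases.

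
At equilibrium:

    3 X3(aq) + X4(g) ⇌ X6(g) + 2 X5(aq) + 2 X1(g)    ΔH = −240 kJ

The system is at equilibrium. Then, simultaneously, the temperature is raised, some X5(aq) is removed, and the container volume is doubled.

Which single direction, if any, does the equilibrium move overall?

The forward reaction is exothermic. Raising T favours the endothermic direction — shift to the left.
Removing X5 (aq), a product, drives the reaction to the right.
Gas moles: reactants 1, products 3 (Δn_gas = +2). Expansion shifts the system toward the side with more moles of gas — to the right.
The individual effects push in opposite directions; without quantitative information the net direction cannot be determined.

cannot be determined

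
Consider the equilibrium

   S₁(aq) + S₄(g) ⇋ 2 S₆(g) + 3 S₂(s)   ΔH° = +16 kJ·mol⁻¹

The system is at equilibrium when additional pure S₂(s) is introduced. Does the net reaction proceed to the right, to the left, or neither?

S₂ is a pure solid; its activity is 1 regardless of amount, so Q is unaffected — no shift from this change.

no shift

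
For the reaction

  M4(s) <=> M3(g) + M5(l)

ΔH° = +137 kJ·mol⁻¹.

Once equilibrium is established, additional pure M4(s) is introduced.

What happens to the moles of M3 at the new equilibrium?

M4 is a pure solid; its activity is 1 regardless of amount, so Q is unaffected — no shift from this change.
No net shift occurs, so the amount of M3 is unchanged.

unchanged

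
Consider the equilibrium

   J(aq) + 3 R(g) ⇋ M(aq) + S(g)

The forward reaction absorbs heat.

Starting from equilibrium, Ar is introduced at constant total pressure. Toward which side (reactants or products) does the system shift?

left

Adding inert gas at constant total pressure expands the volume and lowers every reacting partial pressure. With Δn_gas = 1 − 3 = -2, Q moves away from K toward the side with fewer gas moles, so the system shifts toward the side with more gas moles — to the left.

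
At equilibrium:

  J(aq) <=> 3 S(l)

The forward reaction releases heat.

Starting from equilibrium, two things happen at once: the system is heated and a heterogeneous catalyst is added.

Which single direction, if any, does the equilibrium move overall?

left

The forward reaction is exothermic. Raising T favours the endothermic direction — shift to the left.
A catalyst speeds both forward and reverse rates equally; it changes neither Q nor K — no shift from this change.
Only the nonzero effect(s) matter; the net shift is to the left.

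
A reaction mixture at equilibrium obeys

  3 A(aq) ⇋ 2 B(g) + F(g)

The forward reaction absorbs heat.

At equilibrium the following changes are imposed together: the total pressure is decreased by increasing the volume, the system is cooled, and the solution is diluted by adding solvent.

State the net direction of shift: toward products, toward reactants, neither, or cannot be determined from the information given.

cannot be determined

Gas moles: reactants 0, products 3 (Δn_gas = +3). Expansion shifts the system toward the side with more moles of gas — to the right.
The forward reaction is endothermic. Lowering T favours the exothermic direction — shift to the left.
Dilution lowers every aqueous concentration by the same factor. Δn_aq = 0 − 3 = -3, so the system shifts toward the side with more dissolved moles — to the left.
The individual effects push in opposite directions; without quantitative information the net direction cannot be determined.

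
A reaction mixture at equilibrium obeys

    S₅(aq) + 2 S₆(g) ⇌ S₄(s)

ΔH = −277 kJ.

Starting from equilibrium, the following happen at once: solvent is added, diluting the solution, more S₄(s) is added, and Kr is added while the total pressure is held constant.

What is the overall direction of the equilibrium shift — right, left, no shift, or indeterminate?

left

Dilution lowers every aqueous concentration by the same factor. Δn_aq = 0 − 1 = -1, so the system shifts toward the side with more dissolved moles — to the left.
S₄ is a pure solid; its activity is 1 regardless of amount, so Q is unaffected — no shift from this change.
Adding inert gas at constant total pressure expands the volume and lowers every reacting partial pressure. With Δn_gas = 0 − 2 = -2, Q moves away from K toward the side with fewer gas moles, so the system shifts toward the side with more gas moles — to the left.
Only the nonzero effect(s) matter; the net shift is to the left.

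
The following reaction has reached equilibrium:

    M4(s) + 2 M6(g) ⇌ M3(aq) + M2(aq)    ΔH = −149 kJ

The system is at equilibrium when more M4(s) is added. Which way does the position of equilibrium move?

M4 is a pure solid; its activity is 1 regardless of amount, so Q is unaffected — no shift from this change.

no shift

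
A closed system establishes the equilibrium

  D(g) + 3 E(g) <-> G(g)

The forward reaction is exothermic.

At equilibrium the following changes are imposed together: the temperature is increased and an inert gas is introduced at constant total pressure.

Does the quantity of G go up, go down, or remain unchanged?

decreases

The forward reaction is exothermic. Raising T favours the endothermic direction — shift to the left.
Adding inert gas at constant total pressure expands the volume and lowers every reacting partial pressure. With Δn_gas = 1 − 4 = -3, Q moves away from K toward the side with fewer gas moles, so the system shifts toward the side with more gas moles — to the left.
The net shift is to the left. G is a product, so its amount decreases.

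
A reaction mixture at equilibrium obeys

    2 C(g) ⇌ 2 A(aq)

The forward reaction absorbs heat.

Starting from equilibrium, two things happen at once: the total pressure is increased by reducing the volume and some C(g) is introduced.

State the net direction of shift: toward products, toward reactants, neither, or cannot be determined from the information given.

Gas moles: reactants 2, products 0 (Δn_gas = -2). Compression shifts the system toward the side with fewer moles of gas — to the right.
Adding C (g), a reactant, drives the reaction to the right.
All effects act in the same direction — net shift to the right.

right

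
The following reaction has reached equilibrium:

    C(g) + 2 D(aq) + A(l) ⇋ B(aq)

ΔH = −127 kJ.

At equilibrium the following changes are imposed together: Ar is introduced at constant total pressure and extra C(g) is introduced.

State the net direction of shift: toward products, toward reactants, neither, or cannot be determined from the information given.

Adding inert gas at constant total pressure expands the volume and lowers every reacting partial pressure. With Δn_gas = 0 − 1 = -1, Q moves away from K toward the side with fewer gas moles, so the system shifts toward the side with more gas moles — to the left.
Adding C (g), a reactant, drives the reaction to the right.
The individual effects push in opposite directions; without quantitative information the net direction cannot be determined.

cannot be determined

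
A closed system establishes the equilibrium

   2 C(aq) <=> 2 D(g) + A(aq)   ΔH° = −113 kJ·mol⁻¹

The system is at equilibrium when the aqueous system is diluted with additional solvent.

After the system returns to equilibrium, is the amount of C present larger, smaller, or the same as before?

increases

Dilution lowers every aqueous concentration by the same factor. Δn_aq = 1 − 2 = -1, so the system shifts toward the side with more dissolved moles — to the left.
The net shift is to the left. C is a reactant, so its amount increases.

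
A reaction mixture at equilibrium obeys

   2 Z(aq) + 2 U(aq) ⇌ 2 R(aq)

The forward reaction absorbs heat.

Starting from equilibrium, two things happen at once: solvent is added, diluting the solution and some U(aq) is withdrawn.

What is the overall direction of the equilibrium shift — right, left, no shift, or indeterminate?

Dilution lowers every aqueous concentration by the same factor. Δn_aq = 2 − 4 = -2, so the system shifts toward the side with more dissolved moles — to the left.
Removing U (aq), a reactant, drives the reaction to the left.
All effects act in the same direction — net shift to the left.

left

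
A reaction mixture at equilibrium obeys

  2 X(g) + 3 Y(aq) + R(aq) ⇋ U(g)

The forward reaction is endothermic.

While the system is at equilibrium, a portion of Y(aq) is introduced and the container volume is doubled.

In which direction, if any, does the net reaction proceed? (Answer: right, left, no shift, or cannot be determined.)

cannot be determined

Adding Y (aq), a reactant, drives the reaction to the right.
Gas moles: reactants 2, products 1 (Δn_gas = -1). Expansion shifts the system toward the side with more moles of gas — to the left.
The individual effects push in opposite directions; without quantitative information the net direction cannot be determined.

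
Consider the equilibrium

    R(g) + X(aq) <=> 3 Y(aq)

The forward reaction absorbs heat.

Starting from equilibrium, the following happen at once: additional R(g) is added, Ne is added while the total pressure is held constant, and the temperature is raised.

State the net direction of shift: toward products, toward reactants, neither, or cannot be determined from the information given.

Adding R (g), a reactant, drives the reaction to the right.
Adding inert gas at constant total pressure expands the volume and lowers every reacting partial pressure. With Δn_gas = 0 − 1 = -1, Q moves away from K toward the side with fewer gas moles, so the system shifts toward the side with more gas moles — to the left.
The forward reaction is endothermic. Raising T favours the endothermic direction — shift to the right.
The individual effects push in opposite directions; without quantitative information the net direction cannot be determined.

cannot be determined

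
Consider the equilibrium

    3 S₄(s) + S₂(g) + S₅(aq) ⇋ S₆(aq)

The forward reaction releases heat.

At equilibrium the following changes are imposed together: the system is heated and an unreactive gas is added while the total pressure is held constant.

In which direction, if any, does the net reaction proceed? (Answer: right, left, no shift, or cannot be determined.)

The forward reaction is exothermic. Raising T favours the endothermic direction — shift to the left.
Adding inert gas at constant total pressure expands the volume and lowers every reacting partial pressure. With Δn_gas = 0 − 1 = -1, Q moves away from K toward the side with fewer gas moles, so the system shifts toward the side with more gas moles — to the left.
All effects act in the same direction — net shift to the left.

left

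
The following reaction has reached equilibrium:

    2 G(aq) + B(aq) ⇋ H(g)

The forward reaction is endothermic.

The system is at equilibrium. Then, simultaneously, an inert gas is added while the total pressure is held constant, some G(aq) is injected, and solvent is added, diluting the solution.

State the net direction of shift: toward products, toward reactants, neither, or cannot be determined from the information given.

Adding inert gas at constant total pressure expands the volume and lowers every reacting partial pressure. With Δn_gas = 1 − 0 = +1, Q moves away from K toward the side with fewer gas moles, so the system shifts toward the side with more gas moles — to the right.
Adding G (aq), a reactant, drives the reaction to the right.
Dilution lowers every aqueous concentration by the same factor. Δn_aq = 0 − 3 = -3, so the system shifts toward the side with more dissolved moles — to the left.
The individual effects push in opposite directions; without quantitative information the net direction cannot be determined.

cannot be determined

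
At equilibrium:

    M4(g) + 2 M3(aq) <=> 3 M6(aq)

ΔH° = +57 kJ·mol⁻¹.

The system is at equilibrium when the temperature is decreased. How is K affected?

K depends on temperature via the van 't Hoff relation. The forward reaction is endothermic, so lowering T decreases K.

decreases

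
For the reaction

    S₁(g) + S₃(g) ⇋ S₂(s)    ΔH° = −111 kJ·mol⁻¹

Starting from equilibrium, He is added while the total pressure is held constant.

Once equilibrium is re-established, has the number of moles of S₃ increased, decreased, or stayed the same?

increases

Adding inert gas at constant total pressure expands the volume and lowers every reacting partial pressure. With Δn_gas = 0 − 2 = -2, Q moves away from K toward the side with fewer gas moles, so the system shifts toward the side with more gas moles — to the left.
The net shift is to the left. S₃ is a reactant, so its amount increases.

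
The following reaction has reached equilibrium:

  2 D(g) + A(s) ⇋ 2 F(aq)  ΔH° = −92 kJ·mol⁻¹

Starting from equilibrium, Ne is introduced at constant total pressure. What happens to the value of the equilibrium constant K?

The equilibrium constant depends only on temperature. This perturbation may move the position of equilibrium, but since T is unchanged, K itself is unchanged.

unchanged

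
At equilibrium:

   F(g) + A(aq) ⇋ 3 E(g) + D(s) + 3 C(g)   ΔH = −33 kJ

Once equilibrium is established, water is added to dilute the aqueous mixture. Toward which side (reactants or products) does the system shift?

Dilution lowers every aqueous concentration by the same factor. Δn_aq = 0 − 1 = -1, so the system shifts toward the side with more dissolved moles — to the left.

left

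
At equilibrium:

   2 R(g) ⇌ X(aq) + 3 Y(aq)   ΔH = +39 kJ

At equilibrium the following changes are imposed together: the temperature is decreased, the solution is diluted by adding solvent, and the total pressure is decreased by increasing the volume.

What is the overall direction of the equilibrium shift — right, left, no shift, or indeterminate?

cannot be determined

The forward reaction is endothermic. Lowering T favours the exothermic direction — shift to the left.
Dilution lowers every aqueous concentration by the same factor. Δn_aq = 4 − 0 = +4, so the system shifts toward the side with more dissolved moles — to the right.
Gas moles: reactants 2, products 0 (Δn_gas = -2). Expansion shifts the system toward the side with more moles of gas — to the left.
The individual effects push in opposite directions; without quantitative information the net direction cannot be determined.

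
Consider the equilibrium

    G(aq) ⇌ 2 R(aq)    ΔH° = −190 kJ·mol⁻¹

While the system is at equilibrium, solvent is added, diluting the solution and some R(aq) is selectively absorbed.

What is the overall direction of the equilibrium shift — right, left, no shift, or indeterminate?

Dilution lowers every aqueous concentration by the same factor. Δn_aq = 2 − 1 = +1, so the system shifts toward the side with more dissolved moles — to the right.
Removing R (aq), a product, drives the reaction to the right.
All effects act in the same direction — net shift to the right.

right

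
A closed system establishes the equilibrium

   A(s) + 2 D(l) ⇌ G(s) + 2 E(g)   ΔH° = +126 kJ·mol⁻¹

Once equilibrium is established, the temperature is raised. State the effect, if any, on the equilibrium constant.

increases

K depends on temperature via the van 't Hoff relation. The forward reaction is endothermic, so raising T increases K.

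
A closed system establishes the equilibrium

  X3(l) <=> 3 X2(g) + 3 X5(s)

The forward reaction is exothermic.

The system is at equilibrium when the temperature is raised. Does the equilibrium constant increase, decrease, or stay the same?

decreases

K depends on temperature via the van 't Hoff relation. The forward reaction is exothermic, so raising T decreases K.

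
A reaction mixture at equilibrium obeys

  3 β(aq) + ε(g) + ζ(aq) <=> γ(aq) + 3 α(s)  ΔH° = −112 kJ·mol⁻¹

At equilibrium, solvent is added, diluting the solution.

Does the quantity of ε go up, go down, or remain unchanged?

Dilution lowers every aqueous concentration by the same factor. Δn_aq = 1 − 4 = -3, so the system shifts toward the side with more dissolved moles — to the left.
The net shift is to the left. ε is a reactant, so its amount increases.

increases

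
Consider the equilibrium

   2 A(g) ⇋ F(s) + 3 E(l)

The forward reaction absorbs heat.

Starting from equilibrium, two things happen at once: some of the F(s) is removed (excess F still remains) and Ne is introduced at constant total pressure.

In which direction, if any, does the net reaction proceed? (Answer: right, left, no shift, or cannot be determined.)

left

F is a pure solid; its activity is 1 regardless of amount, so Q is unaffected — no shift from this change.
Adding inert gas at constant total pressure expands the volume and lowers every reacting partial pressure. With Δn_gas = 0 − 2 = -2, Q moves away from K toward the side with fewer gas moles, so the system shifts toward the side with more gas moles — to the left.
Only the nonzero effect(s) matter; the net shift is to the left.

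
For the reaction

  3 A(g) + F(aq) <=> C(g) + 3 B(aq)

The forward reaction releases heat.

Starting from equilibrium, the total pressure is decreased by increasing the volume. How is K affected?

unchanged

The equilibrium constant depends only on temperature. This perturbation may move the position of equilibrium, but since T is unchanged, K itself is unchanged.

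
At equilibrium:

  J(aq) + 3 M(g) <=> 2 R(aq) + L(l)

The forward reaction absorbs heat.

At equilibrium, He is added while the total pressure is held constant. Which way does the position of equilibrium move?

left

Adding inert gas at constant total pressure expands the volume and lowers every reacting partial pressure. With Δn_gas = 0 − 3 = -3, Q moves away from K toward the side with fewer gas moles, so the system shifts toward the side with more gas moles — to the left.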